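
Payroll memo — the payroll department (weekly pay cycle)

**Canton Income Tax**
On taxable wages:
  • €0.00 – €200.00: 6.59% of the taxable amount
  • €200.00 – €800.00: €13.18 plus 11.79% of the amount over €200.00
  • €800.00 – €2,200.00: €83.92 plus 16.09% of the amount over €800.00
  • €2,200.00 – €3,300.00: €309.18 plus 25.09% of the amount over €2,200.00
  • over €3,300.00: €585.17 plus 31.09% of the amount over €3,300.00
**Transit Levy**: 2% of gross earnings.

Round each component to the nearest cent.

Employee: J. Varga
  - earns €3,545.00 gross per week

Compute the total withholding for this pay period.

Canton Income Tax: taxable = €3,545.00
  €585.17 + 31.09% × (€3,545.00 − €3,300.00) = €585.17 + 31.09% × €245.00 = €661.34
Transit Levy: 2% × €3,545.00 = €70.90
Total: €661.34 + €70.90 = €732.24

€732.24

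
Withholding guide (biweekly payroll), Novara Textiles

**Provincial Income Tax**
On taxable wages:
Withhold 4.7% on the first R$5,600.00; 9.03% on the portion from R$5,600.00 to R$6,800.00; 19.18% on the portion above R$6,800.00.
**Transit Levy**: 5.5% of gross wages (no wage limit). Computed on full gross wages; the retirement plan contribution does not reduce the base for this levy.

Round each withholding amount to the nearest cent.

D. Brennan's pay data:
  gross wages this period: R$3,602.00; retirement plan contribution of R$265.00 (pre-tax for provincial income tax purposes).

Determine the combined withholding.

Provincial Income Tax: taxable = R$3,602.00 − R$265.00 = R$3,337.00
  4.7% × R$3,337.00 = R$156.84
Transit Levy: 5.5% × R$3,602.00 = R$198.11
Total: R$156.84 + R$198.11 = R$354.95

R$354.95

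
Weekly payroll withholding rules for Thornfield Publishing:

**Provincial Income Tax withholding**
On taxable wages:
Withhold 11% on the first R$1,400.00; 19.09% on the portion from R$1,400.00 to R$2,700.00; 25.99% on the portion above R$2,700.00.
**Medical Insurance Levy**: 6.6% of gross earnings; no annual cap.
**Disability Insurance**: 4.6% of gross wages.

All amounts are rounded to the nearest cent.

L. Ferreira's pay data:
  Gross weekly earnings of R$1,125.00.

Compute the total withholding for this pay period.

Provincial Income Tax: taxable = R$1,125.00
  11% × R$1,125.00 = R$123.75
Medical Insurance Levy: 6.6% × R$1,125.00 = R$74.25
Disability Insurance: 4.6% × R$1,125.00 = R$51.75
Total: R$123.75 + R$74.25 + R$51.75 = R$249.75

R$249.75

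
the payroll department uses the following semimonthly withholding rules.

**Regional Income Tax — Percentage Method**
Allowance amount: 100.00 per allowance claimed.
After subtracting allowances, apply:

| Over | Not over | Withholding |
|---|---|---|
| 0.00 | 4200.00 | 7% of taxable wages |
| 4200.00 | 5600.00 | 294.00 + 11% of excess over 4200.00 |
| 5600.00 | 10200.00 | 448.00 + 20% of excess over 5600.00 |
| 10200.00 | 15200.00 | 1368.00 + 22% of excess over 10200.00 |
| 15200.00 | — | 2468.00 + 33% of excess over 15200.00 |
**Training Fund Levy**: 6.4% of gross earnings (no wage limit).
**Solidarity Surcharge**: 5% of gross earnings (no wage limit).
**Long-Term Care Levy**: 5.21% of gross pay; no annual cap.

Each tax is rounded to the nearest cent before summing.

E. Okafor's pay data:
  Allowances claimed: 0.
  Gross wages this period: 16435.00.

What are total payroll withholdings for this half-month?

Regional Income Tax: taxable = 16435.00
  2468.00 + 33% × (16435.00 − 15200.00) = 2468.00 + 33% × 1235.00 = 2875.55
Training Fund Levy: 6.4% × 16435.00 = 1051.84
Solidarity Surcharge: 5% × 16435.00 = 821.75
Long-Term Care Levy: 5.21% × 16435.00 = 856.26
Total: 2875.55 + 1051.84 + 821.75 + 856.26 = 5605.40

5605.40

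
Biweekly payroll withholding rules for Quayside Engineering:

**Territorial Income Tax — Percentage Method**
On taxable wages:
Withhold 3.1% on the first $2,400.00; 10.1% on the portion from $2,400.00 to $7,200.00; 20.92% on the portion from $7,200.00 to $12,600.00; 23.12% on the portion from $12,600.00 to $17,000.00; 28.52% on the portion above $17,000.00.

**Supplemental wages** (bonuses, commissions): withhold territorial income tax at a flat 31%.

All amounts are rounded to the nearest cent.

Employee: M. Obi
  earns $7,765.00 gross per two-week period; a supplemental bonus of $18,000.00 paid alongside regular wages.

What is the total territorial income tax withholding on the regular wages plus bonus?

Territorial Income Tax: taxable = $7,765.00
  $559.20 + 20.92% × ($7,765.00 − $7,200.00) = $559.20 + 20.92% × $565.00 = $677.40
Supplemental (31% flat on bonus): 31% × $18,000.00 = $5,580.00
Total territorial income tax: $677.40 + $5,580.00 = $6,257.40

$6,257.40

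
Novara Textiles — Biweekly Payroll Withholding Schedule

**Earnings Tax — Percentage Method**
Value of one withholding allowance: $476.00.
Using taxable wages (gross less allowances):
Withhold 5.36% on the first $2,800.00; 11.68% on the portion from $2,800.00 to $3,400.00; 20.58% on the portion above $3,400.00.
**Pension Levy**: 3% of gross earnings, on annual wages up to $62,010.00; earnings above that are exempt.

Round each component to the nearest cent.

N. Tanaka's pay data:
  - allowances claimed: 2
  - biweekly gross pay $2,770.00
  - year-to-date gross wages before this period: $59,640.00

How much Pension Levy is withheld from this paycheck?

$71.10

Pension Levy: cap $62,010.00 − YTD $59,640.00 = $2,370.00 subject; 3% × $2,370.00 = $71.10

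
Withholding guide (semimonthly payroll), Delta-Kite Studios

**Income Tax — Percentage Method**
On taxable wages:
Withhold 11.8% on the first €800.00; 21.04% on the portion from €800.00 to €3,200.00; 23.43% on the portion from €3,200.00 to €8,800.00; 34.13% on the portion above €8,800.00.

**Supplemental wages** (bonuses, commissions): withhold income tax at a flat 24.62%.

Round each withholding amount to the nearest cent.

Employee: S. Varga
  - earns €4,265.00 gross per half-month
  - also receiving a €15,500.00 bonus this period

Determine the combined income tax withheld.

€4,664.99

Income Tax: taxable = €4,265.00
  €599.36 + 23.43% × (€4,265.00 − €3,200.00) = €599.36 + 23.43% × €1,065.00 = €848.89
Supplemental (24.62% flat on bonus): 24.62% × €15,500.00 = €3,816.10
Total income tax: €848.89 + €3,816.10 = €4,664.99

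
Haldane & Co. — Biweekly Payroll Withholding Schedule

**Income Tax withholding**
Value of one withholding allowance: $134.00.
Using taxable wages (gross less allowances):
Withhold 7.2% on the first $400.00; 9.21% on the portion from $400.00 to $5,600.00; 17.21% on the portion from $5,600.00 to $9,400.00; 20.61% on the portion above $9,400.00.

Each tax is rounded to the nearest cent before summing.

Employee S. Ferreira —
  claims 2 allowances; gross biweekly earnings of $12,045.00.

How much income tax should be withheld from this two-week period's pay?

Income Tax: taxable = $12,045.00 − 2×$134.00 = $11,777.00
  $1,161.70 + 20.61% × ($11,777.00 − $9,400.00) = $1,161.70 + 20.61% × $2,377.00 = $1,651.60

$1,651.60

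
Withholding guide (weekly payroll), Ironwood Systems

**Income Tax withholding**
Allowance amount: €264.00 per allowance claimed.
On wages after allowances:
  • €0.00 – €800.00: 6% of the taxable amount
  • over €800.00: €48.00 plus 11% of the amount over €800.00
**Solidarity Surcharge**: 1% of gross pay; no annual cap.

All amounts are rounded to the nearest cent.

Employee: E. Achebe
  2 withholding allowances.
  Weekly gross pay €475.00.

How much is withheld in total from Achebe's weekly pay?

Income Tax: taxable = €475.00 − 2×€264.00 = €-53.00
  Taxable ≤ 0 → €0.00
Solidarity Surcharge: 1% × €475.00 = €4.75
Total: €0.00 + €4.75 = €4.75

€4.75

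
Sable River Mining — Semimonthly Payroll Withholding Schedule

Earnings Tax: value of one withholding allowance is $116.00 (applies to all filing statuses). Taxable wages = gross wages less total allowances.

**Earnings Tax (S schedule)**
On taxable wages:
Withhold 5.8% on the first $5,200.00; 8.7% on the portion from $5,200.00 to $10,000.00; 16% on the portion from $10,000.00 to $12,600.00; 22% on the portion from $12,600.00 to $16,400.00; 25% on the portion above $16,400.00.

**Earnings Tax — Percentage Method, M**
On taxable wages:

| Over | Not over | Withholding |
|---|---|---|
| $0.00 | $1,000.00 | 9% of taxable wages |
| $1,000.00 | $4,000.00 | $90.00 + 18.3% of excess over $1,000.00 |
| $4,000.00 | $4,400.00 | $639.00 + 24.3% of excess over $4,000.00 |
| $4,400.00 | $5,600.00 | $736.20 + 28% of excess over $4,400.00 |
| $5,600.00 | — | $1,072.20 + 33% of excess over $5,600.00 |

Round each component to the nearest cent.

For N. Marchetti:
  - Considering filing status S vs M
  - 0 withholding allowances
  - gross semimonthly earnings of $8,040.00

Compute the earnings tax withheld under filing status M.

Earnings Tax (M): taxable = $8,040.00
  $1,072.20 + 33% × ($8,040.00 − $5,600.00) = $1,072.20 + 33% × $2,440.00 = $1,877.40

$1,877.40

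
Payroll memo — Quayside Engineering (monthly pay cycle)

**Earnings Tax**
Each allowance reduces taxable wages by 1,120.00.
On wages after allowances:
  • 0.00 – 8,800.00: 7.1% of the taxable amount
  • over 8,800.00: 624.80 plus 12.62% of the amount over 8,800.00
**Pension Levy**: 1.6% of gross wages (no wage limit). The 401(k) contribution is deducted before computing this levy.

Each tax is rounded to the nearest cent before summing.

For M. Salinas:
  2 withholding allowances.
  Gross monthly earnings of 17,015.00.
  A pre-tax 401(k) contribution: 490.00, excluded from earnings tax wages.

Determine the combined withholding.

Earnings Tax: taxable = 17,015.00 − 490.00 − 2×1,120.00 = 14,285.00
  624.80 + 12.62% × (14,285.00 − 8,800.00) = 624.80 + 12.62% × 5,485.00 = 1,317.01
Pension Levy: 1.6% × 16,525.00 = 264.40
Total: 1,317.01 + 264.40 = 1,581.41

1,581.41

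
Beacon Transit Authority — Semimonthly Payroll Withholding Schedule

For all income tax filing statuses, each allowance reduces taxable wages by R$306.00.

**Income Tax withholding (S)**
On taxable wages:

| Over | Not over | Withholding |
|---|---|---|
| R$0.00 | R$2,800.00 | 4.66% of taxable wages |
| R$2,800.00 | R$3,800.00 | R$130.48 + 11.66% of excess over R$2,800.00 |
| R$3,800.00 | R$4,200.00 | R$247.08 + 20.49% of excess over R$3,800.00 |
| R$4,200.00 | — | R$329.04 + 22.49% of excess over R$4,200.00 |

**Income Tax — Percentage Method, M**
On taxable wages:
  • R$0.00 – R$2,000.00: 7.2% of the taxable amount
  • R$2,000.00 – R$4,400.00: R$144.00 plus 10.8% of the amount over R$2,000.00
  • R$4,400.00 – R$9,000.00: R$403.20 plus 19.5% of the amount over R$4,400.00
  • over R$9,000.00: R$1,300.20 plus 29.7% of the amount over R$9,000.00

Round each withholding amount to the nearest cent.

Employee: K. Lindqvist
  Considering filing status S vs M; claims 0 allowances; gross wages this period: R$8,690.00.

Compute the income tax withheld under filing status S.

Income Tax (S): taxable = R$8,690.00
  R$329.04 + 22.49% × (R$8,690.00 − R$4,200.00) = R$329.04 + 22.49% × R$4,490.00 = R$1,338.84

R$1,338.84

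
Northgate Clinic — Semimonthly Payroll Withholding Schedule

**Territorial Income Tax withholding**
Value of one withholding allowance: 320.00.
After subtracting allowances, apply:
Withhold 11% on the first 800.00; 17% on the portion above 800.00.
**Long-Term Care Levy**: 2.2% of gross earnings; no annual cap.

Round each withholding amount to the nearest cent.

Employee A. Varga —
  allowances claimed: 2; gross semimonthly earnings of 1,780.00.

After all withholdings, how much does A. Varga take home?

1,595.04

Territorial Income Tax: taxable = 1,780.00 − 2×320.00 = 1,140.00
  88.00 + 17% × (1,140.00 − 800.00) = 88.00 + 17% × 340.00 = 145.80
Long-Term Care Levy: 2.2% × 1,780.00 = 39.16
Total withheld: 145.80 + 39.16 = 184.96
Net pay: 1,780.00 − 184.96 = 1,595.04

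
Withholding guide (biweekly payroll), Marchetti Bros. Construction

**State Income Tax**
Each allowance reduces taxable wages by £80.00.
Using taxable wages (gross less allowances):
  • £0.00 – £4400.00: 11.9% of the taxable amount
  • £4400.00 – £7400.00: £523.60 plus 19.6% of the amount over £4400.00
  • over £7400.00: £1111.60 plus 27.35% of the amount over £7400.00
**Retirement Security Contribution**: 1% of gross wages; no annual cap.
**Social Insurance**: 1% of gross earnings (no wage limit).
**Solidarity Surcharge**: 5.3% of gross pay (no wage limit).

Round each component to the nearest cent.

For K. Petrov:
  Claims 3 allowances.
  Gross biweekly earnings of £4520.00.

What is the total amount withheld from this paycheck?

£839.28

State Income Tax: taxable = £4520.00 − 3×£80.00 = £4280.00
  11.9% × £4280.00 = £509.32
Retirement Security Contribution: 1% × £4520.00 = £45.20
Social Insurance: 1% × £4520.00 = £45.20
Solidarity Surcharge: 5.3% × £4520.00 = £239.56
Total: £509.32 + £45.20 + £45.20 + £239.56 = £839.28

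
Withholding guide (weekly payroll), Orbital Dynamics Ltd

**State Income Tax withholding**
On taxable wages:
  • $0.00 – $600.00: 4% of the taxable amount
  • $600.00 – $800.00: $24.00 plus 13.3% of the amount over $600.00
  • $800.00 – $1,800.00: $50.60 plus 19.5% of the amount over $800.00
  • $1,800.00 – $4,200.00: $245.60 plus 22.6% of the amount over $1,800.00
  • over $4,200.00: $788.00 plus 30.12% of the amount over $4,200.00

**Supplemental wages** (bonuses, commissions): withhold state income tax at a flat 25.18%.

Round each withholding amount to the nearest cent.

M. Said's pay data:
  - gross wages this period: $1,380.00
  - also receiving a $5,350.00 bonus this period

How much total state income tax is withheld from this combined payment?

State Income Tax: taxable = $1,380.00
  $50.60 + 19.5% × ($1,380.00 − $800.00) = $50.60 + 19.5% × $580.00 = $163.70
Supplemental (25.18% flat on bonus): 25.18% × $5,350.00 = $1,347.13
Total state income tax: $163.70 + $1,347.13 = $1,510.83

$1,510.83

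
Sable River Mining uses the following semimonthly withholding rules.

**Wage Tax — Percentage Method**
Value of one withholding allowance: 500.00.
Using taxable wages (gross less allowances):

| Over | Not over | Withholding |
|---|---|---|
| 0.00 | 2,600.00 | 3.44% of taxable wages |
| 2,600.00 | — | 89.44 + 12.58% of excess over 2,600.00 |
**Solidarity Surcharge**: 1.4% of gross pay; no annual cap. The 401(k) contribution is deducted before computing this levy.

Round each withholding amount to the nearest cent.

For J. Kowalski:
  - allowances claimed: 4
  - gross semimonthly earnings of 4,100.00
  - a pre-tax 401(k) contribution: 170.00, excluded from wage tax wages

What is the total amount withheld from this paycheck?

121.41

Wage Tax: taxable = 4,100.00 − 170.00 − 4×500.00 = 1,930.00
  3.44% × 1,930.00 = 66.39
Solidarity Surcharge: 1.4% × 3,930.00 = 55.02
Total: 66.39 + 55.02 = 121.41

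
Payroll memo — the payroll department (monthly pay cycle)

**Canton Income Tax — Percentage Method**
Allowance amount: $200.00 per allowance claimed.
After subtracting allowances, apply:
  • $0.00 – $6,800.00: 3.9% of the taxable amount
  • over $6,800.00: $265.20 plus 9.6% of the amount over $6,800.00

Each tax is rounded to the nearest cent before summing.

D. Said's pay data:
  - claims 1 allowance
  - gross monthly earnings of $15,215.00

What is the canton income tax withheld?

$1,053.84

Canton Income Tax: taxable = $15,215.00 − 1×$200.00 = $15,015.00
  $265.20 + 9.6% × ($15,015.00 − $6,800.00) = $265.20 + 9.6% × $8,215.00 = $1,053.84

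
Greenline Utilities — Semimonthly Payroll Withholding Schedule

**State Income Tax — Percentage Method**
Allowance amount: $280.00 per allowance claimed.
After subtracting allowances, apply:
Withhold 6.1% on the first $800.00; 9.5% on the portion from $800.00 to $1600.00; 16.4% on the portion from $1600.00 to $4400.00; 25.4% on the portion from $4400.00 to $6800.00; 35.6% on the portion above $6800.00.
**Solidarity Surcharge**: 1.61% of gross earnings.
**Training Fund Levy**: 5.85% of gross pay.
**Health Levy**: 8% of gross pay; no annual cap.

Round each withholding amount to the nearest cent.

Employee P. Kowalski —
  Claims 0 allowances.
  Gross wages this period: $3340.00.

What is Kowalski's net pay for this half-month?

$2413.48

State Income Tax: taxable = $3340.00
  $124.80 + 16.4% × ($3340.00 − $1600.00) = $124.80 + 16.4% × $1740.00 = $410.16
Solidarity Surcharge: 1.61% × $3340.00 = $53.77
Training Fund Levy: 5.85% × $3340.00 = $195.39
Health Levy: 8% × $3340.00 = $267.20
Total withheld: $410.16 + $53.77 + $195.39 + $267.20 = $926.52
Net pay: $3340.00 − $926.52 = $2413.48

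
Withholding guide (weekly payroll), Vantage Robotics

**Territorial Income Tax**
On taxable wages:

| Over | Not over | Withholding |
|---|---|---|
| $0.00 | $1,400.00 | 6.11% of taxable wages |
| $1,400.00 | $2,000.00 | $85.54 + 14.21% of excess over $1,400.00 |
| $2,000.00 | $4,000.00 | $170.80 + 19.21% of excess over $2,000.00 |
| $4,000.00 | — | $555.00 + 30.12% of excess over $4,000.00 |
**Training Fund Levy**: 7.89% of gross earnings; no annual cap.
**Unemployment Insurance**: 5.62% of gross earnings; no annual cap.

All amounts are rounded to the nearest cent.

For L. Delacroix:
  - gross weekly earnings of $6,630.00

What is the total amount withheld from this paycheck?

$2,242.88

Territorial Income Tax: taxable = $6,630.00
  $555.00 + 30.12% × ($6,630.00 − $4,000.00) = $555.00 + 30.12% × $2,630.00 = $1,347.16
Training Fund Levy: 7.89% × $6,630.00 = $523.11
Unemployment Insurance: 5.62% × $6,630.00 = $372.61
Total: $1,347.16 + $523.11 + $372.61 = $2,242.88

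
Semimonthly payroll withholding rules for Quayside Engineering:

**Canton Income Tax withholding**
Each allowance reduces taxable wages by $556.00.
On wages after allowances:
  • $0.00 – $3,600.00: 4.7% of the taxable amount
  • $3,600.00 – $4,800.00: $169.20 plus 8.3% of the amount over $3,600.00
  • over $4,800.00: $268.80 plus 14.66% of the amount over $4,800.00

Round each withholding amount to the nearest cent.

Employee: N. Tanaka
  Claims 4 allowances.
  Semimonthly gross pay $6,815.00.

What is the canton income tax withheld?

Canton Income Tax: taxable = $6,815.00 − 4×$556.00 = $4,591.00
  $169.20 + 8.3% × ($4,591.00 − $3,600.00) = $169.20 + 8.3% × $991.00 = $251.45

$251.45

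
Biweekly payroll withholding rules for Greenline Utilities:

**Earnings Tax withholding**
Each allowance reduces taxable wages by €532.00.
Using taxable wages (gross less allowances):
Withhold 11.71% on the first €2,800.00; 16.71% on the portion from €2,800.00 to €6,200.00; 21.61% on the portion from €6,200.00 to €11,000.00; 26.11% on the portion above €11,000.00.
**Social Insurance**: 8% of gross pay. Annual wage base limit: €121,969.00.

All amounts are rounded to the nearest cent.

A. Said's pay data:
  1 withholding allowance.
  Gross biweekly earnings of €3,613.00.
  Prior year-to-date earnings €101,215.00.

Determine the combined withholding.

€663.88

Earnings Tax: taxable = €3,613.00 − 1×€532.00 = €3,081.00
  €327.88 + 16.71% × (€3,081.00 − €2,800.00) = €327.88 + 16.71% × €281.00 = €374.84
Social Insurance: 8% × €3,613.00 = €289.04
Total: €374.84 + €289.04 = €663.88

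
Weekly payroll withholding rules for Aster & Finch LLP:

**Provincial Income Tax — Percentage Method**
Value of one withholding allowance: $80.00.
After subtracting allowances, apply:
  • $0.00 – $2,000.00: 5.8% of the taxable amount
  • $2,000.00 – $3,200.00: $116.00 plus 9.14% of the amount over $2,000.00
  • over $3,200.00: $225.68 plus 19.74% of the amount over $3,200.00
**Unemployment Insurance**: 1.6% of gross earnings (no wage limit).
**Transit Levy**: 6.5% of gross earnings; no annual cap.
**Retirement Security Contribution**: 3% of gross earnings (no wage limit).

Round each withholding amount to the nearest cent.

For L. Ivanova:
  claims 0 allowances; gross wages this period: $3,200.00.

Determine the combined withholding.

$580.88

Provincial Income Tax: taxable = $3,200.00
  $116.00 + 9.14% × ($3,200.00 − $2,000.00) = $116.00 + 9.14% × $1,200.00 = $225.68
Unemployment Insurance: 1.6% × $3,200.00 = $51.20
Transit Levy: 6.5% × $3,200.00 = $208.00
Retirement Security Contribution: 3% × $3,200.00 = $96.00
Total: $225.68 + $51.20 + $208.00 + $96.00 = $580.88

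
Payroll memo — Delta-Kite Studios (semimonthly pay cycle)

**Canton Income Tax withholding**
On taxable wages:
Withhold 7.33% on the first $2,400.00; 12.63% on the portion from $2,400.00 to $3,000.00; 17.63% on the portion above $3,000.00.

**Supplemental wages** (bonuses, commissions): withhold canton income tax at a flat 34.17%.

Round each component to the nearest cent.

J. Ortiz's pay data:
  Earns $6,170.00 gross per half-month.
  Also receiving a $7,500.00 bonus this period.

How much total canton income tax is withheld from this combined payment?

Canton Income Tax: taxable = $6,170.00
  $251.70 + 17.63% × ($6,170.00 − $3,000.00) = $251.70 + 17.63% × $3,170.00 = $810.57
Supplemental (34.17% flat on bonus): 34.17% × $7,500.00 = $2,562.75
Total canton income tax: $810.57 + $2,562.75 = $3,373.32

$3,373.32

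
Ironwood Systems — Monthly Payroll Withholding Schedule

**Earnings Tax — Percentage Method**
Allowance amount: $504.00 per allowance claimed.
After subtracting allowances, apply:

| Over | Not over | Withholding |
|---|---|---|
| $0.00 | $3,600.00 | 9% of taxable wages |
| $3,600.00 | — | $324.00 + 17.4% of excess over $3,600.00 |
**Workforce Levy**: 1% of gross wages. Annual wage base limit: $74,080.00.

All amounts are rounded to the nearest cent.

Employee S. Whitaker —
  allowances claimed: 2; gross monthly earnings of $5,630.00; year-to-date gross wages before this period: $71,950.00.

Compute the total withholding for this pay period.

Earnings Tax: taxable = $5,630.00 − 2×$504.00 = $4,622.00
  $324.00 + 17.4% × ($4,622.00 − $3,600.00) = $324.00 + 17.4% × $1,022.00 = $501.83
Workforce Levy: cap $74,080.00 − YTD $71,950.00 = $2,130.00 subject; 1% × $2,130.00 = $21.30
Total: $501.83 + $21.30 = $523.13

$523.13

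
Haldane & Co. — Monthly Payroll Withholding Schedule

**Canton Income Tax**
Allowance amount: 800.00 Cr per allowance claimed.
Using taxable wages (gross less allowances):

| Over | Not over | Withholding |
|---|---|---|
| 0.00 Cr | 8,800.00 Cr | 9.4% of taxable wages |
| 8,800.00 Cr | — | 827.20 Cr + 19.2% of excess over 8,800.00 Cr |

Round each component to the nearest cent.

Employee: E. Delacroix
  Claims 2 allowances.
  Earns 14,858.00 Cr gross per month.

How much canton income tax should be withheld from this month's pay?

Canton Income Tax: taxable = 14,858.00 Cr − 2×800.00 Cr = 13,258.00 Cr
  827.20 Cr + 19.2% × (13,258.00 Cr − 8,800.00 Cr) = 827.20 Cr + 19.2% × 4,458.00 Cr = 1,683.14 Cr

1,683.14 Cr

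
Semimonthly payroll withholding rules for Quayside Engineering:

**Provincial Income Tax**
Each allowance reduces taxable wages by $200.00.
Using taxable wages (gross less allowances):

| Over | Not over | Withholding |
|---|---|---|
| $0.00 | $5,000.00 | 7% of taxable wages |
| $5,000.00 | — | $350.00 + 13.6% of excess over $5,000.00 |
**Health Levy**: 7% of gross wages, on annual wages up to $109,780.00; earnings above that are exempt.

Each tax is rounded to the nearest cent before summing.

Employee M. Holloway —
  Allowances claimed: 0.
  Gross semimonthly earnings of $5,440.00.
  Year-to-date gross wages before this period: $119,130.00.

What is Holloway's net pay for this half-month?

$5,030.16

Provincial Income Tax: taxable = $5,440.00
  $350.00 + 13.6% × ($5,440.00 − $5,000.00) = $350.00 + 13.6% × $440.00 = $409.84
Health Levy: YTD $119,130.00 ≥ cap $109,780.00 → $0.00
Total withheld: $409.84 + $0.00 = $409.84
Net pay: $5,440.00 − $409.84 = $5,030.16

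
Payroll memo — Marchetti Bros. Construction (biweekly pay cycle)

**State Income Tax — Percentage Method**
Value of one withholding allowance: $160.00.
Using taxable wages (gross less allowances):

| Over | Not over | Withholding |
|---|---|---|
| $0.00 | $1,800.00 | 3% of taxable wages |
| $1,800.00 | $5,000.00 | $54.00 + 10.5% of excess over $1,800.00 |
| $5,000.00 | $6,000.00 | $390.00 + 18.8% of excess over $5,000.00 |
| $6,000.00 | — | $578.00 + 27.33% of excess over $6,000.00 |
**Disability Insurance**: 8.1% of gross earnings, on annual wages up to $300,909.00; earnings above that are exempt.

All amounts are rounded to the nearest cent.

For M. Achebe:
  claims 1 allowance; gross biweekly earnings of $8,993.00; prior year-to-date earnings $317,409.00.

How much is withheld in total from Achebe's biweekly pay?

$1,352.26

State Income Tax: taxable = $8,993.00 − 1×$160.00 = $8,833.00
  $578.00 + 27.33% × ($8,833.00 − $6,000.00) = $578.00 + 27.33% × $2,833.00 = $1,352.26
Disability Insurance: YTD $317,409.00 ≥ cap $300,909.00 → $0.00
Total: $1,352.26 + $0.00 = $1,352.26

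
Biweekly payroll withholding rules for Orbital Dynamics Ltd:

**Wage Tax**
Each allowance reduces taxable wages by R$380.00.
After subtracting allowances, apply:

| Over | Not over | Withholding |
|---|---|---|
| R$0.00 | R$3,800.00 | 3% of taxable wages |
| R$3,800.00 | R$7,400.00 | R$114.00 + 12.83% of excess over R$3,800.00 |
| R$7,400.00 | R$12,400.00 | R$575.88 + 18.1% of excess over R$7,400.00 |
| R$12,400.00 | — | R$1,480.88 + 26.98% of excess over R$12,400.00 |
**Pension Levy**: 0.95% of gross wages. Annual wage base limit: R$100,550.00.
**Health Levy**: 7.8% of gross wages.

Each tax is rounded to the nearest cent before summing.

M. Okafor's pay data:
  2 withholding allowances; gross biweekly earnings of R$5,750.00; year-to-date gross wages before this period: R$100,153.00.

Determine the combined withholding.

R$718.95

Wage Tax: taxable = R$5,750.00 − 2×R$380.00 = R$4,990.00
  R$114.00 + 12.83% × (R$4,990.00 − R$3,800.00) = R$114.00 + 12.83% × R$1,190.00 = R$266.68
Pension Levy: cap R$100,550.00 − YTD R$100,153.00 = R$397.00 subject; 0.95% × R$397.00 = R$3.77
Health Levy: 7.8% × R$5,750.00 = R$448.50
Total: R$266.68 + R$3.77 + R$448.50 = R$718.95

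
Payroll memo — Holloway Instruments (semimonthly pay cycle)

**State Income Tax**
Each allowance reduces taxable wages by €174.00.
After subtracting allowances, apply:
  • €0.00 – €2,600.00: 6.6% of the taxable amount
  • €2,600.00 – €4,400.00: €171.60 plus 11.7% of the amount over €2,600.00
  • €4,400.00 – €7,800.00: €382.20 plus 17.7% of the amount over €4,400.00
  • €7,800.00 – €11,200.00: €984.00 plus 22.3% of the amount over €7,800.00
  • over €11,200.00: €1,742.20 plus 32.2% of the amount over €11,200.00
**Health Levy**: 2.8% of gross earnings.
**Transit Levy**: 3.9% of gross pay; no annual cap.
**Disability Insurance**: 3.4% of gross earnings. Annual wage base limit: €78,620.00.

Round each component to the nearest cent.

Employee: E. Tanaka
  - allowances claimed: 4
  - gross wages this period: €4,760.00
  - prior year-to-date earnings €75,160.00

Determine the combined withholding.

State Income Tax: taxable = €4,760.00 − 4×€174.00 = €4,064.00
  €171.60 + 11.7% × (€4,064.00 − €2,600.00) = €171.60 + 11.7% × €1,464.00 = €342.89
Health Levy: 2.8% × €4,760.00 = €133.28
Transit Levy: 3.9% × €4,760.00 = €185.64
Disability Insurance: cap €78,620.00 − YTD €75,160.00 = €3,460.00 subject; 3.4% × €3,460.00 = €117.64
Total: €342.89 + €133.28 + €185.64 + €117.64 = €779.45

€779.45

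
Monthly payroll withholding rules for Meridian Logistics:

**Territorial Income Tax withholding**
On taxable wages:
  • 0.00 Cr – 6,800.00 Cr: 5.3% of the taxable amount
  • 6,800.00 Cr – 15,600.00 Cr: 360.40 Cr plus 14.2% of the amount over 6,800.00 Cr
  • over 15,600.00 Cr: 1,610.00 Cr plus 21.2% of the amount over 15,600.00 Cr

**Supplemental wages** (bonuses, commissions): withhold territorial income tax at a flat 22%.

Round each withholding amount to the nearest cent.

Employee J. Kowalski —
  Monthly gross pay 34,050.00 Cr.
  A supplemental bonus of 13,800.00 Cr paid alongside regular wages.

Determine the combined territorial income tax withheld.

Territorial Income Tax: taxable = 34,050.00 Cr
  1,610.00 Cr + 21.2% × (34,050.00 Cr − 15,600.00 Cr) = 1,610.00 Cr + 21.2% × 18,450.00 Cr = 5,521.40 Cr
Supplemental (22% flat on bonus): 22% × 13,800.00 Cr = 3,036.00 Cr
Total territorial income tax: 5,521.40 Cr + 3,036.00 Cr = 8,557.40 Cr

8,557.40 Cr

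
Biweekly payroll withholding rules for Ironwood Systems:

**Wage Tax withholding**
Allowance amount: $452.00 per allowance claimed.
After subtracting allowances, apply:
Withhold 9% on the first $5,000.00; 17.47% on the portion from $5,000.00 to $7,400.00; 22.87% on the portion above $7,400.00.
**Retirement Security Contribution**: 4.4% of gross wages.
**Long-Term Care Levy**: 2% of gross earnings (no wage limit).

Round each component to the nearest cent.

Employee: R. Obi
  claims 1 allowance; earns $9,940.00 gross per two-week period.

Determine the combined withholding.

Wage Tax: taxable = $9,940.00 − 1×$452.00 = $9,488.00
  $869.28 + 22.87% × ($9,488.00 − $7,400.00) = $869.28 + 22.87% × $2,088.00 = $1,346.81
Retirement Security Contribution: 4.4% × $9,940.00 = $437.36
Long-Term Care Levy: 2% × $9,940.00 = $198.80
Total: $1,346.81 + $437.36 + $198.80 = $1,982.97

$1,982.97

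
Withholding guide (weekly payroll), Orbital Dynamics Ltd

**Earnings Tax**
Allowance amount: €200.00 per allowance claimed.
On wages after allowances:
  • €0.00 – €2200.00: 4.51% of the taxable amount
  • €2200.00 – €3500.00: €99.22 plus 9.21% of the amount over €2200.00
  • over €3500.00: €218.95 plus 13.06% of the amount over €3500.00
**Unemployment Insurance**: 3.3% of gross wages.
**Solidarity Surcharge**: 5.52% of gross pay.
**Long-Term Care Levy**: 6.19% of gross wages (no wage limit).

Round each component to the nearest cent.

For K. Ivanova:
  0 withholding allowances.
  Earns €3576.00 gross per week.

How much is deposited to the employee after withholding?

Earnings Tax: taxable = €3576.00
  €218.95 + 13.06% × (€3576.00 − €3500.00) = €218.95 + 13.06% × €76.00 = €228.88
Unemployment Insurance: 3.3% × €3576.00 = €118.01
Solidarity Surcharge: 5.52% × €3576.00 = €197.40
Long-Term Care Levy: 6.19% × €3576.00 = €221.35
Total withheld: €228.88 + €118.01 + €197.40 + €221.35 = €765.64
Net pay: €3576.00 − €765.64 = €2810.36

€2810.36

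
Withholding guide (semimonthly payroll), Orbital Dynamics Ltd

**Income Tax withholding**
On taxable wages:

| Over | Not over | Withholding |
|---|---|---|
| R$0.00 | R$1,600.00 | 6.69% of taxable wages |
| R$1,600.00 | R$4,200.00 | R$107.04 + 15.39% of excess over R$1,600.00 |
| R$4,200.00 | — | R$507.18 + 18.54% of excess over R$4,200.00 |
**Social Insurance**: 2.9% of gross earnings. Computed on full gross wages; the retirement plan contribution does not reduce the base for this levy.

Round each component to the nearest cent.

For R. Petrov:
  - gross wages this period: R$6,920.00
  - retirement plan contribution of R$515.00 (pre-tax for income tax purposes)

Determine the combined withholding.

R$1,116.67

Income Tax: taxable = R$6,920.00 − R$515.00 = R$6,405.00
  R$507.18 + 18.54% × (R$6,405.00 − R$4,200.00) = R$507.18 + 18.54% × R$2,205.00 = R$915.99
Social Insurance: 2.9% × R$6,920.00 = R$200.68
Total: R$915.99 + R$200.68 = R$1,116.67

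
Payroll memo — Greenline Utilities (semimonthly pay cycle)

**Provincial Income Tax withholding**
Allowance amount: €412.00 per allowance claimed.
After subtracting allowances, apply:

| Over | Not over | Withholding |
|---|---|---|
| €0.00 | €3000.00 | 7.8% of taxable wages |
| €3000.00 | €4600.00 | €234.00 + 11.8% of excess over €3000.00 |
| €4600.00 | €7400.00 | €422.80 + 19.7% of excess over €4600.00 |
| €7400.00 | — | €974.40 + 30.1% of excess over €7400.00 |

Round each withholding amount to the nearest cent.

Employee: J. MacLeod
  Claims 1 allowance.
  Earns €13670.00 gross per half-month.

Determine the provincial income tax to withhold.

€2737.66

Provincial Income Tax: taxable = €13670.00 − 1×€412.00 = €13258.00
  €974.40 + 30.1% × (€13258.00 − €7400.00) = €974.40 + 30.1% × €5858.00 = €2737.66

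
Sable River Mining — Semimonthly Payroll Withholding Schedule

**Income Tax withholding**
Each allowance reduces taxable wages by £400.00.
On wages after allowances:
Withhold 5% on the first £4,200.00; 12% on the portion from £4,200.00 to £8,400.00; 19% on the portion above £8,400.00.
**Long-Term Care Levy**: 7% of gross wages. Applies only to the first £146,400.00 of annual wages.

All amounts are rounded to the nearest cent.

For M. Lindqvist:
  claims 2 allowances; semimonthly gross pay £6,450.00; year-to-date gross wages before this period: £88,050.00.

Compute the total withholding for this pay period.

£835.50

Income Tax: taxable = £6,450.00 − 2×£400.00 = £5,650.00
  £210.00 + 12% × (£5,650.00 − £4,200.00) = £210.00 + 12% × £1,450.00 = £384.00
Long-Term Care Levy: 7% × £6,450.00 = £451.50
Total: £384.00 + £451.50 = £835.50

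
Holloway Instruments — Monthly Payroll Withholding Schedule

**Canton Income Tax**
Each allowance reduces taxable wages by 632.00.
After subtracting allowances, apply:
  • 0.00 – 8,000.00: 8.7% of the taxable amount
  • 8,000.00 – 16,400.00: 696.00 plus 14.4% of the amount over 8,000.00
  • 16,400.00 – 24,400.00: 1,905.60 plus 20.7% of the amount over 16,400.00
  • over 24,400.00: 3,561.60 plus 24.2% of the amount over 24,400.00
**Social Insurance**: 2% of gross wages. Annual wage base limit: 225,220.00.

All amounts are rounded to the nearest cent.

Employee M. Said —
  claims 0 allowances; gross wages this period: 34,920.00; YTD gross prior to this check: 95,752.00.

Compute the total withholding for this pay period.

Canton Income Tax: taxable = 34,920.00
  3,561.60 + 24.2% × (34,920.00 − 24,400.00) = 3,561.60 + 24.2% × 10,520.00 = 6,107.44
Social Insurance: 2% × 34,920.00 = 698.40
Total: 6,107.44 + 698.40 = 6,805.84

6,805.84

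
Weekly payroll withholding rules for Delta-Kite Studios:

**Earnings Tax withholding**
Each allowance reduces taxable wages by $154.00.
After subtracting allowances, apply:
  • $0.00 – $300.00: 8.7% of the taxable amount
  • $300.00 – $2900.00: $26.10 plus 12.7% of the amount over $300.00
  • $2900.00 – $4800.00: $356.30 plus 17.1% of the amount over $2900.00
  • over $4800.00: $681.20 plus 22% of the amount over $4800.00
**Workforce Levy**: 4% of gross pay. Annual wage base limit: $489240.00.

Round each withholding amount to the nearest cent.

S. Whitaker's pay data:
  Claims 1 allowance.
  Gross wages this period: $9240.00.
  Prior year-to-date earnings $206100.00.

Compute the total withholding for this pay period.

$1993.72

Earnings Tax: taxable = $9240.00 − 1×$154.00 = $9086.00
  $681.20 + 22% × ($9086.00 − $4800.00) = $681.20 + 22% × $4286.00 = $1624.12
Workforce Levy: 4% × $9240.00 = $369.60
Total: $1624.12 + $369.60 = $1993.72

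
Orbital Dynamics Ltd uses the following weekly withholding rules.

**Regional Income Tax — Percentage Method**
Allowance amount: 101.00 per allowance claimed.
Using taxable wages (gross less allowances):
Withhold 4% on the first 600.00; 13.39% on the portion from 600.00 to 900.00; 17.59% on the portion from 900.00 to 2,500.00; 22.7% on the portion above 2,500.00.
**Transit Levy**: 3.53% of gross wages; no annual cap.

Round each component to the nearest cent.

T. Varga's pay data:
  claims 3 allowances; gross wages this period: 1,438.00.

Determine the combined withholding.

Regional Income Tax: taxable = 1,438.00 − 3×101.00 = 1,135.00
  64.17 + 17.59% × (1,135.00 − 900.00) = 64.17 + 17.59% × 235.00 = 105.51
Transit Levy: 3.53% × 1,438.00 = 50.76
Total: 105.51 + 50.76 = 156.27

156.27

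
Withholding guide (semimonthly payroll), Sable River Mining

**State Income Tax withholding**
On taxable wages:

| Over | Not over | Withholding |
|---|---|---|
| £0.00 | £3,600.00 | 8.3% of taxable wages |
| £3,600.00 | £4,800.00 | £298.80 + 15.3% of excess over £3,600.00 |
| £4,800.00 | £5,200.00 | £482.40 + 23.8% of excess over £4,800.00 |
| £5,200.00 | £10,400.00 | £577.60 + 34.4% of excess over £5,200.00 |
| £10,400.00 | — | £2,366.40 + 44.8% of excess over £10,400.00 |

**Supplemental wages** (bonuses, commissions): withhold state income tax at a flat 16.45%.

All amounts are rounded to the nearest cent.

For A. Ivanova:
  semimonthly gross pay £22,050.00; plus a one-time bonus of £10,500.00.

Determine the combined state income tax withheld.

State Income Tax: taxable = £22,050.00
  £2,366.40 + 44.8% × (£22,050.00 − £10,400.00) = £2,366.40 + 44.8% × £11,650.00 = £7,585.60
Supplemental (16.45% flat on bonus): 16.45% × £10,500.00 = £1,727.25
Total state income tax: £7,585.60 + £1,727.25 = £9,312.85

£9,312.85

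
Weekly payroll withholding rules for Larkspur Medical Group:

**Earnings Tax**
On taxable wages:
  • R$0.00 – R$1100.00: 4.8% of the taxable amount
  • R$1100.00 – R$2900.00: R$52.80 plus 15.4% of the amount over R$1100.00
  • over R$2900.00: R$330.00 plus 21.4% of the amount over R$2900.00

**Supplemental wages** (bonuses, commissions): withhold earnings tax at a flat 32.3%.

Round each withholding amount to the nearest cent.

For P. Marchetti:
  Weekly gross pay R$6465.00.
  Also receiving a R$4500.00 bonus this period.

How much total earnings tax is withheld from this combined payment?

R$2546.41

Earnings Tax: taxable = R$6465.00
  R$330.00 + 21.4% × (R$6465.00 − R$2900.00) = R$330.00 + 21.4% × R$3565.00 = R$1092.91
Supplemental (32.3% flat on bonus): 32.3% × R$4500.00 = R$1453.50
Total earnings tax: R$1092.91 + R$1453.50 = R$2546.41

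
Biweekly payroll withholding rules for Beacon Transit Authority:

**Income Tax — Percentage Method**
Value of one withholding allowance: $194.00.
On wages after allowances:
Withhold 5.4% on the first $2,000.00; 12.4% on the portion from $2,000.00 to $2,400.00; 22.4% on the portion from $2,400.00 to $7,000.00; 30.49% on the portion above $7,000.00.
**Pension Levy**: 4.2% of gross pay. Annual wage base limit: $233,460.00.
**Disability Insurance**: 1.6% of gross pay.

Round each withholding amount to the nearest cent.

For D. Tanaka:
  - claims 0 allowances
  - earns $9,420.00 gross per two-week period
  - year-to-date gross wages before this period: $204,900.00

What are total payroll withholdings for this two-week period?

Income Tax: taxable = $9,420.00
  $1,188.00 + 30.49% × ($9,420.00 − $7,000.00) = $1,188.00 + 30.49% × $2,420.00 = $1,925.86
Pension Levy: 4.2% × $9,420.00 = $395.64
Disability Insurance: 1.6% × $9,420.00 = $150.72
Total: $1,925.86 + $395.64 + $150.72 = $2,472.22

$2,472.22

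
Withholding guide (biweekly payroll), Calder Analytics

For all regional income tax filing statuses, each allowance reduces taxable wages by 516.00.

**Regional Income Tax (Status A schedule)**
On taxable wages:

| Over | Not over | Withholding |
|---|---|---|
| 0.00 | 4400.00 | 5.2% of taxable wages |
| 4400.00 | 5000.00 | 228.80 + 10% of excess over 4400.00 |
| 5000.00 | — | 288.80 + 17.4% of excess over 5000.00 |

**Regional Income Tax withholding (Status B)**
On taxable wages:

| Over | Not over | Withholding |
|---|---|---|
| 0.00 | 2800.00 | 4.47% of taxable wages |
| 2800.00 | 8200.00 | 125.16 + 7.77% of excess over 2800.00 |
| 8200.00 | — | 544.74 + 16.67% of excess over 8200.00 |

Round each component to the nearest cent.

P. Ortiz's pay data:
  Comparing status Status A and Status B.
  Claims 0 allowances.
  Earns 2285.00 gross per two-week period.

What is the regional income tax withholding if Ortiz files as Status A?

Regional Income Tax (Status A): taxable = 2285.00
  5.2% × 2285.00 = 118.82

118.82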